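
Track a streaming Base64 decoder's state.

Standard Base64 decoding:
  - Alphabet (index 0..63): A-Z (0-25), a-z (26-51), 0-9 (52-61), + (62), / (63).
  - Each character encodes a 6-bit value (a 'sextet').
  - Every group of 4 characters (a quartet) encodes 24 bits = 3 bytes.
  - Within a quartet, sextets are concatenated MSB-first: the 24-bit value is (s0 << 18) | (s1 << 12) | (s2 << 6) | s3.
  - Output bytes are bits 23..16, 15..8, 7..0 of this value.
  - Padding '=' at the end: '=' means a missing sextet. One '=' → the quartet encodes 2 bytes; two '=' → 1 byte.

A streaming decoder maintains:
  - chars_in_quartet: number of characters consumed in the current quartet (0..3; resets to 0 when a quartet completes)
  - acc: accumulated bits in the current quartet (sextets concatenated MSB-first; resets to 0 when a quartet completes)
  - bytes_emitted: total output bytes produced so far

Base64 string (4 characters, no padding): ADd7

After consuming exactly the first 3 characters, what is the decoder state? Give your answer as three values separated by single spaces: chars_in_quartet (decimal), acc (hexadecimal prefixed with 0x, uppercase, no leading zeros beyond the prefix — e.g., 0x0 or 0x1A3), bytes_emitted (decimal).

After char 0 ('A'=0): chars_in_quartet=1 acc=0x0 bytes_emitted=0
After char 1 ('D'=3): chars_in_quartet=2 acc=0x3 bytes_emitted=0
After char 2 ('d'=29): chars_in_quartet=3 acc=0xDD bytes_emitted=0

Answer: 3 0xDD 0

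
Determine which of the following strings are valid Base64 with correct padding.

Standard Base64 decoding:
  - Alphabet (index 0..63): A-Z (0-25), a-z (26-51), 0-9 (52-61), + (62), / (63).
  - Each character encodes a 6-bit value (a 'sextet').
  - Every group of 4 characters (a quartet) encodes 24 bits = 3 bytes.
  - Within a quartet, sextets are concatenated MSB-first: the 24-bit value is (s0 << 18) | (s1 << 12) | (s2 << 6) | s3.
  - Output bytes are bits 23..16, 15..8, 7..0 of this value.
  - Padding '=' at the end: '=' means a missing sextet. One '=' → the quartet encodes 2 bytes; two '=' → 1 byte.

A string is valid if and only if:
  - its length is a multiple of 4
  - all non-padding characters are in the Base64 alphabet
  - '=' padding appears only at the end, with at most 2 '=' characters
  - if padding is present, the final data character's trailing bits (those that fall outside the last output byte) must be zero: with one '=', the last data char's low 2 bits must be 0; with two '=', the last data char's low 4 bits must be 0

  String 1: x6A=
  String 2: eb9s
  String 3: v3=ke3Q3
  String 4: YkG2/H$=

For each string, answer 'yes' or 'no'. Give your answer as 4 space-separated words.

String 1: 'x6A=' → valid
String 2: 'eb9s' → valid
String 3: 'v3=ke3Q3' → invalid (bad char(s): ['=']; '=' in middle)
String 4: 'YkG2/H$=' → invalid (bad char(s): ['$'])

Answer: yes yes no no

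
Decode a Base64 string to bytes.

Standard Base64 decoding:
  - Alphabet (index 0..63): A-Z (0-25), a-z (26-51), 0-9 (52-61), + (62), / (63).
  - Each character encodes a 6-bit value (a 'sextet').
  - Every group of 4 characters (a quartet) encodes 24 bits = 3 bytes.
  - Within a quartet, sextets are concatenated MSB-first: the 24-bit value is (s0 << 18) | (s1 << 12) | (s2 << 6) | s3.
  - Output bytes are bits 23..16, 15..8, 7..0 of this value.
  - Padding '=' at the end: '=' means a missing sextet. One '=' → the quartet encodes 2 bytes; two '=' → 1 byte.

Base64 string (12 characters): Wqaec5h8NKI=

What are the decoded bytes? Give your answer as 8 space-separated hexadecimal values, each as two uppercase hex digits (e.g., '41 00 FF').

After char 0 ('W'=22): chars_in_quartet=1 acc=0x16 bytes_emitted=0
After char 1 ('q'=42): chars_in_quartet=2 acc=0x5AA bytes_emitted=0
After char 2 ('a'=26): chars_in_quartet=3 acc=0x16A9A bytes_emitted=0
After char 3 ('e'=30): chars_in_quartet=4 acc=0x5AA69E -> emit 5A A6 9E, reset; bytes_emitted=3
After char 4 ('c'=28): chars_in_quartet=1 acc=0x1C bytes_emitted=3
After char 5 ('5'=57): chars_in_quartet=2 acc=0x739 bytes_emitted=3
After char 6 ('h'=33): chars_in_quartet=3 acc=0x1CE61 bytes_emitted=3
After char 7 ('8'=60): chars_in_quartet=4 acc=0x73987C -> emit 73 98 7C, reset; bytes_emitted=6
After char 8 ('N'=13): chars_in_quartet=1 acc=0xD bytes_emitted=6
After char 9 ('K'=10): chars_in_quartet=2 acc=0x34A bytes_emitted=6
After char 10 ('I'=8): chars_in_quartet=3 acc=0xD288 bytes_emitted=6
Padding '=': partial quartet acc=0xD288 -> emit 34 A2; bytes_emitted=8

Answer: 5A A6 9E 73 98 7C 34 A2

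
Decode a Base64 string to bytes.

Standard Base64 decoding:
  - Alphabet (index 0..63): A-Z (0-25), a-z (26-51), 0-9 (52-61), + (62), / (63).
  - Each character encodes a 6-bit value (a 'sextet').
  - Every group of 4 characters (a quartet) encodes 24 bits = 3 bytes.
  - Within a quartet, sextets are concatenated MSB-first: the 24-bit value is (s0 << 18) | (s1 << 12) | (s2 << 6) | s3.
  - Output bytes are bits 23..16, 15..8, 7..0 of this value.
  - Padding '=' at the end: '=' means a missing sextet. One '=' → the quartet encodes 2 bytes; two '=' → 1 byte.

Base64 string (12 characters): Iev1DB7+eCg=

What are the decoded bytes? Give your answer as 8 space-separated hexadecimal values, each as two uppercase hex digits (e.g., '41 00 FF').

After char 0 ('I'=8): chars_in_quartet=1 acc=0x8 bytes_emitted=0
After char 1 ('e'=30): chars_in_quartet=2 acc=0x21E bytes_emitted=0
After char 2 ('v'=47): chars_in_quartet=3 acc=0x87AF bytes_emitted=0
After char 3 ('1'=53): chars_in_quartet=4 acc=0x21EBF5 -> emit 21 EB F5, reset; bytes_emitted=3
After char 4 ('D'=3): chars_in_quartet=1 acc=0x3 bytes_emitted=3
After char 5 ('B'=1): chars_in_quartet=2 acc=0xC1 bytes_emitted=3
After char 6 ('7'=59): chars_in_quartet=3 acc=0x307B bytes_emitted=3
After char 7 ('+'=62): chars_in_quartet=4 acc=0xC1EFE -> emit 0C 1E FE, reset; bytes_emitted=6
After char 8 ('e'=30): chars_in_quartet=1 acc=0x1E bytes_emitted=6
After char 9 ('C'=2): chars_in_quartet=2 acc=0x782 bytes_emitted=6
After char 10 ('g'=32): chars_in_quartet=3 acc=0x1E0A0 bytes_emitted=6
Padding '=': partial quartet acc=0x1E0A0 -> emit 78 28; bytes_emitted=8

Answer: 21 EB F5 0C 1E FE 78 28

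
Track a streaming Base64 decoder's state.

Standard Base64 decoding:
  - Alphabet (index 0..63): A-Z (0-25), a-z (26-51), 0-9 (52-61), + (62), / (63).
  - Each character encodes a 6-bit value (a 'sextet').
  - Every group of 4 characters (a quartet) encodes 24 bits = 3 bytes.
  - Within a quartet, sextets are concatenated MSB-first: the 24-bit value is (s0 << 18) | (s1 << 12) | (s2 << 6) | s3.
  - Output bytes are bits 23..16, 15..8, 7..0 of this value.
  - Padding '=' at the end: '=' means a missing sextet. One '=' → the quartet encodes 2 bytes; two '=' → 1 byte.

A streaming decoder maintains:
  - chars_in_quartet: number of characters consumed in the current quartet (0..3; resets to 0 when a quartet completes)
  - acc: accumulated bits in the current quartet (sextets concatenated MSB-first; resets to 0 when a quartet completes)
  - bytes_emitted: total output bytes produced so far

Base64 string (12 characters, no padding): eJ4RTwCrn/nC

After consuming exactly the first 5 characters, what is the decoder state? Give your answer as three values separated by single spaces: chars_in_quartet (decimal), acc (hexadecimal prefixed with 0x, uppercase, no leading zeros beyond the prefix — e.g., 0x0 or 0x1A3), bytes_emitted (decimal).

Answer: 1 0x13 3

Derivation:
After char 0 ('e'=30): chars_in_quartet=1 acc=0x1E bytes_emitted=0
After char 1 ('J'=9): chars_in_quartet=2 acc=0x789 bytes_emitted=0
After char 2 ('4'=56): chars_in_quartet=3 acc=0x1E278 bytes_emitted=0
After char 3 ('R'=17): chars_in_quartet=4 acc=0x789E11 -> emit 78 9E 11, reset; bytes_emitted=3
After char 4 ('T'=19): chars_in_quartet=1 acc=0x13 bytes_emitted=3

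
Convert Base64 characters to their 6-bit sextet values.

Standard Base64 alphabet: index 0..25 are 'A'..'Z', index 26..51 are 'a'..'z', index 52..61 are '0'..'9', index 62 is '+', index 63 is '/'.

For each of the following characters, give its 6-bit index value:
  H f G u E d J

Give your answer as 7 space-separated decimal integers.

'H': A..Z range, ord('H') − ord('A') = 7
'f': a..z range, 26 + ord('f') − ord('a') = 31
'G': A..Z range, ord('G') − ord('A') = 6
'u': a..z range, 26 + ord('u') − ord('a') = 46
'E': A..Z range, ord('E') − ord('A') = 4
'd': a..z range, 26 + ord('d') − ord('a') = 29
'J': A..Z range, ord('J') − ord('A') = 9

Answer: 7 31 6 46 4 29 9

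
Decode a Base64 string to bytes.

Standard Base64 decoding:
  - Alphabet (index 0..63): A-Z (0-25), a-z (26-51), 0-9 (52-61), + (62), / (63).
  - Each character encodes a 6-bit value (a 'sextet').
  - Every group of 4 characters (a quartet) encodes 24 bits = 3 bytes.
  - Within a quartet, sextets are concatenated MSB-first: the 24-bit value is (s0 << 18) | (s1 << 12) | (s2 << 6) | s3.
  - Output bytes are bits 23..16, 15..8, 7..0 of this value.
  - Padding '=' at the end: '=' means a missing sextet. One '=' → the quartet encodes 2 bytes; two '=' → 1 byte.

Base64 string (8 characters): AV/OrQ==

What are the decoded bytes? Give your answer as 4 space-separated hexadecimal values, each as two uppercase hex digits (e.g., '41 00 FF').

Answer: 01 5F CE AD

Derivation:
After char 0 ('A'=0): chars_in_quartet=1 acc=0x0 bytes_emitted=0
After char 1 ('V'=21): chars_in_quartet=2 acc=0x15 bytes_emitted=0
After char 2 ('/'=63): chars_in_quartet=3 acc=0x57F bytes_emitted=0
After char 3 ('O'=14): chars_in_quartet=4 acc=0x15FCE -> emit 01 5F CE, reset; bytes_emitted=3
After char 4 ('r'=43): chars_in_quartet=1 acc=0x2B bytes_emitted=3
After char 5 ('Q'=16): chars_in_quartet=2 acc=0xAD0 bytes_emitted=3
Padding '==': partial quartet acc=0xAD0 -> emit AD; bytes_emitted=4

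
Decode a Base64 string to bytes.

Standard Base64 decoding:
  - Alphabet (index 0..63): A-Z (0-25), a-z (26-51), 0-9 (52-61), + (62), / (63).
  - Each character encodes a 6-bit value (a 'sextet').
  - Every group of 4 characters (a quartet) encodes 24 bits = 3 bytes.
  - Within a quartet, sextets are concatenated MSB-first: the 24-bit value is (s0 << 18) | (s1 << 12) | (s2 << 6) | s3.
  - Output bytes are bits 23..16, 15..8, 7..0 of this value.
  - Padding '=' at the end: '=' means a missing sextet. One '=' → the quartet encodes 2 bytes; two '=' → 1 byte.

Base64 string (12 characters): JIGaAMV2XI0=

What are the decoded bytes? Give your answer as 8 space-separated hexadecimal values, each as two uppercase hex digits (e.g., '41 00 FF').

Answer: 24 81 9A 00 C5 76 5C 8D

Derivation:
After char 0 ('J'=9): chars_in_quartet=1 acc=0x9 bytes_emitted=0
After char 1 ('I'=8): chars_in_quartet=2 acc=0x248 bytes_emitted=0
After char 2 ('G'=6): chars_in_quartet=3 acc=0x9206 bytes_emitted=0
After char 3 ('a'=26): chars_in_quartet=4 acc=0x24819A -> emit 24 81 9A, reset; bytes_emitted=3
After char 4 ('A'=0): chars_in_quartet=1 acc=0x0 bytes_emitted=3
After char 5 ('M'=12): chars_in_quartet=2 acc=0xC bytes_emitted=3
After char 6 ('V'=21): chars_in_quartet=3 acc=0x315 bytes_emitted=3
After char 7 ('2'=54): chars_in_quartet=4 acc=0xC576 -> emit 00 C5 76, reset; bytes_emitted=6
After char 8 ('X'=23): chars_in_quartet=1 acc=0x17 bytes_emitted=6
After char 9 ('I'=8): chars_in_quartet=2 acc=0x5C8 bytes_emitted=6
After char 10 ('0'=52): chars_in_quartet=3 acc=0x17234 bytes_emitted=6
Padding '=': partial quartet acc=0x17234 -> emit 5C 8D; bytes_emitted=8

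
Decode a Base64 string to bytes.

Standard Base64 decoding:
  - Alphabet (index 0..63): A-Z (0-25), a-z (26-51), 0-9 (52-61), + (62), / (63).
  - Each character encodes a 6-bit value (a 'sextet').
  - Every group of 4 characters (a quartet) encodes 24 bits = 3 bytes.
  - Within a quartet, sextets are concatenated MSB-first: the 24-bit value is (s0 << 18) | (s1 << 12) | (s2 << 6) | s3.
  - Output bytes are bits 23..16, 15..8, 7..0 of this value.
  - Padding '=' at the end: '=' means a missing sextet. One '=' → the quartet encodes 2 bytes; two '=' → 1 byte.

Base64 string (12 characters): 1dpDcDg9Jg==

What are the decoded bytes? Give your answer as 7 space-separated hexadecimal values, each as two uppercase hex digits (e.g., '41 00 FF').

After char 0 ('1'=53): chars_in_quartet=1 acc=0x35 bytes_emitted=0
After char 1 ('d'=29): chars_in_quartet=2 acc=0xD5D bytes_emitted=0
After char 2 ('p'=41): chars_in_quartet=3 acc=0x35769 bytes_emitted=0
After char 3 ('D'=3): chars_in_quartet=4 acc=0xD5DA43 -> emit D5 DA 43, reset; bytes_emitted=3
After char 4 ('c'=28): chars_in_quartet=1 acc=0x1C bytes_emitted=3
After char 5 ('D'=3): chars_in_quartet=2 acc=0x703 bytes_emitted=3
After char 6 ('g'=32): chars_in_quartet=3 acc=0x1C0E0 bytes_emitted=3
After char 7 ('9'=61): chars_in_quartet=4 acc=0x70383D -> emit 70 38 3D, reset; bytes_emitted=6
After char 8 ('J'=9): chars_in_quartet=1 acc=0x9 bytes_emitted=6
After char 9 ('g'=32): chars_in_quartet=2 acc=0x260 bytes_emitted=6
Padding '==': partial quartet acc=0x260 -> emit 26; bytes_emitted=7

Answer: D5 DA 43 70 38 3D 26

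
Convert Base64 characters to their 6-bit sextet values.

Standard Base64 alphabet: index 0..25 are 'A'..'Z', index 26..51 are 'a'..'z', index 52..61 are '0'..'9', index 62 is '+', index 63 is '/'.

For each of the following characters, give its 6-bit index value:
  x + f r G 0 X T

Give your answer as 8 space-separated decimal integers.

'x': a..z range, 26 + ord('x') − ord('a') = 49
'+': index 62
'f': a..z range, 26 + ord('f') − ord('a') = 31
'r': a..z range, 26 + ord('r') − ord('a') = 43
'G': A..Z range, ord('G') − ord('A') = 6
'0': 0..9 range, 52 + ord('0') − ord('0') = 52
'X': A..Z range, ord('X') − ord('A') = 23
'T': A..Z range, ord('T') − ord('A') = 19

Answer: 49 62 31 43 6 52 23 19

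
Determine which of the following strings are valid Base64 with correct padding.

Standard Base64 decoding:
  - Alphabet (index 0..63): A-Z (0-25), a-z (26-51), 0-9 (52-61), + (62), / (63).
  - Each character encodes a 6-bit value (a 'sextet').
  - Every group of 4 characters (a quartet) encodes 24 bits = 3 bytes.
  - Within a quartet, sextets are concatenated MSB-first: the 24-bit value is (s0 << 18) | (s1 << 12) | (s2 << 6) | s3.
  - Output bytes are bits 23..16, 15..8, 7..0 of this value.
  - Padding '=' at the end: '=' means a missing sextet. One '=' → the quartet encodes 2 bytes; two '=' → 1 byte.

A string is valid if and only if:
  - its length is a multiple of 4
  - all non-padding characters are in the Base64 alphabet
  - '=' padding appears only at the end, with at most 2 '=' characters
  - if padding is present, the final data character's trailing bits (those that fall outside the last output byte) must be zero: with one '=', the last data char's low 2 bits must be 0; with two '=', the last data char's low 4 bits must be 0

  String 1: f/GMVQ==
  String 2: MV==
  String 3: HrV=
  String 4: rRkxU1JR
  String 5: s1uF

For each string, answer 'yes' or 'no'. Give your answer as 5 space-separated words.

String 1: 'f/GMVQ==' → valid
String 2: 'MV==' → invalid (bad trailing bits)
String 3: 'HrV=' → invalid (bad trailing bits)
String 4: 'rRkxU1JR' → valid
String 5: 's1uF' → valid

Answer: yes no no yes yes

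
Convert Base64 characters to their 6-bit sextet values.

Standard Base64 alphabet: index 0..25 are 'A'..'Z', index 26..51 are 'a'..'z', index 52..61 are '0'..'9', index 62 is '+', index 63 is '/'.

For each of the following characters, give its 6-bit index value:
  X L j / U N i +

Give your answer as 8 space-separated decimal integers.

Answer: 23 11 35 63 20 13 34 62

Derivation:
'X': A..Z range, ord('X') − ord('A') = 23
'L': A..Z range, ord('L') − ord('A') = 11
'j': a..z range, 26 + ord('j') − ord('a') = 35
'/': index 63
'U': A..Z range, ord('U') − ord('A') = 20
'N': A..Z range, ord('N') − ord('A') = 13
'i': a..z range, 26 + ord('i') − ord('a') = 34
'+': index 62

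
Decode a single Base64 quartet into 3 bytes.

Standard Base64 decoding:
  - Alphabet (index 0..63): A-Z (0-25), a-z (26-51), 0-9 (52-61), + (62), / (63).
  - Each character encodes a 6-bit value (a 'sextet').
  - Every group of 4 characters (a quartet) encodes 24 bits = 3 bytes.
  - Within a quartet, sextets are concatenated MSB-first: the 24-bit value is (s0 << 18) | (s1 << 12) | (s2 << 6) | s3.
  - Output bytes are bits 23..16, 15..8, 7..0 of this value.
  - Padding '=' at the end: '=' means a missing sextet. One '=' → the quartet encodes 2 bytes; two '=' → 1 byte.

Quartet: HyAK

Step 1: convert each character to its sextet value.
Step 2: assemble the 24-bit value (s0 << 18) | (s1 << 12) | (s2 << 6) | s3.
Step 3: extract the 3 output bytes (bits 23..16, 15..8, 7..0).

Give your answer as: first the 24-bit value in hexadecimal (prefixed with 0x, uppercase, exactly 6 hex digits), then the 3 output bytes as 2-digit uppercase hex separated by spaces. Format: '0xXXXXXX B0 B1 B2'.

Sextets: H=7, y=50, A=0, K=10
24-bit: (7<<18) | (50<<12) | (0<<6) | 10
      = 0x1C0000 | 0x032000 | 0x000000 | 0x00000A
      = 0x1F200A
Bytes: (v>>16)&0xFF=1F, (v>>8)&0xFF=20, v&0xFF=0A

Answer: 0x1F200A 1F 20 0A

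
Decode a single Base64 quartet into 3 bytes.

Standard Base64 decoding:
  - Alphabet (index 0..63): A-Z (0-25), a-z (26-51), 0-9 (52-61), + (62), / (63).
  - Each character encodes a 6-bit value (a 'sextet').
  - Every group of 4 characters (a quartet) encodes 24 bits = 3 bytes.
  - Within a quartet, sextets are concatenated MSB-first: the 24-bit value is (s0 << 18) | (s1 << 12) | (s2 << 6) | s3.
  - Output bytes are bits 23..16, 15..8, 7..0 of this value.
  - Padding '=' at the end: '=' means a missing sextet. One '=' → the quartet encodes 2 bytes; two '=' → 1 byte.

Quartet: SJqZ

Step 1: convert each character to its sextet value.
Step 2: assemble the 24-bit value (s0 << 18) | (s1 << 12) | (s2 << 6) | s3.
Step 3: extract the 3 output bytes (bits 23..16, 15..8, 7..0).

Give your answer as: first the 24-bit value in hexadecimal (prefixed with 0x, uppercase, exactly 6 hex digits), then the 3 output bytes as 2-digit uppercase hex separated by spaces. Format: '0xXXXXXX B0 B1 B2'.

Answer: 0x489A99 48 9A 99

Derivation:
Sextets: S=18, J=9, q=42, Z=25
24-bit: (18<<18) | (9<<12) | (42<<6) | 25
      = 0x480000 | 0x009000 | 0x000A80 | 0x000019
      = 0x489A99
Bytes: (v>>16)&0xFF=48, (v>>8)&0xFF=9A, v&0xFF=99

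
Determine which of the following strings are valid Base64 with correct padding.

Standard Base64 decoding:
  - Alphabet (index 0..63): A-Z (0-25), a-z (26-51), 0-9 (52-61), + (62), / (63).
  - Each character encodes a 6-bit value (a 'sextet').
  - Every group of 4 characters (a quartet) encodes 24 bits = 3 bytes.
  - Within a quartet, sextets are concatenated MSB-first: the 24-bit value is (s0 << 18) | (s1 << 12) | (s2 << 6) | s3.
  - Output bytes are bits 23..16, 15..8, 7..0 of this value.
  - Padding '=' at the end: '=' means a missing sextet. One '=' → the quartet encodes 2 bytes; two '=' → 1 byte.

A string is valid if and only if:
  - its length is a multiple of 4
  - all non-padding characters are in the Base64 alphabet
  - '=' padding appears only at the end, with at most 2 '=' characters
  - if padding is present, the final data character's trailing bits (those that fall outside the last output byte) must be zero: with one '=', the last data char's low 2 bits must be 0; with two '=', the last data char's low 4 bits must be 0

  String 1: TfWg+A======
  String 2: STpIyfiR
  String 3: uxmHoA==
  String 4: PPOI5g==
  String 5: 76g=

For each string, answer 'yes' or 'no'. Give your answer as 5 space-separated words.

String 1: 'TfWg+A======' → invalid (6 pad chars (max 2))
String 2: 'STpIyfiR' → valid
String 3: 'uxmHoA==' → valid
String 4: 'PPOI5g==' → valid
String 5: '76g=' → valid

Answer: no yes yes yes yes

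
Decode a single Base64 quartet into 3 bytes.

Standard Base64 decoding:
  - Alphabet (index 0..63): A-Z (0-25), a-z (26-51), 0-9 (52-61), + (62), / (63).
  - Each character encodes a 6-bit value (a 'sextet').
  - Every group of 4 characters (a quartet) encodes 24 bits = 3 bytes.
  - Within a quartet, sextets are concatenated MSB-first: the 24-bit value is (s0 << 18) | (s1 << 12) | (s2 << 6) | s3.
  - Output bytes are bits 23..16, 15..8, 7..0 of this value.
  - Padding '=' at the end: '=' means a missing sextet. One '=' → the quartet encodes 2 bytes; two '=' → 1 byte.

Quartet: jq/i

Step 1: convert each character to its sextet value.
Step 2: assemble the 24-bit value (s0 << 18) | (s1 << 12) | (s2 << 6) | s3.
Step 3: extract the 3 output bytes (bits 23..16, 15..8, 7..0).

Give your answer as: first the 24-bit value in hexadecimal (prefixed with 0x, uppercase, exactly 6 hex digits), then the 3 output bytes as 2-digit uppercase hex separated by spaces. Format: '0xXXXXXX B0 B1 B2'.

Answer: 0x8EAFE2 8E AF E2

Derivation:
Sextets: j=35, q=42, /=63, i=34
24-bit: (35<<18) | (42<<12) | (63<<6) | 34
      = 0x8C0000 | 0x02A000 | 0x000FC0 | 0x000022
      = 0x8EAFE2
Bytes: (v>>16)&0xFF=8E, (v>>8)&0xFF=AF, v&0xFF=E2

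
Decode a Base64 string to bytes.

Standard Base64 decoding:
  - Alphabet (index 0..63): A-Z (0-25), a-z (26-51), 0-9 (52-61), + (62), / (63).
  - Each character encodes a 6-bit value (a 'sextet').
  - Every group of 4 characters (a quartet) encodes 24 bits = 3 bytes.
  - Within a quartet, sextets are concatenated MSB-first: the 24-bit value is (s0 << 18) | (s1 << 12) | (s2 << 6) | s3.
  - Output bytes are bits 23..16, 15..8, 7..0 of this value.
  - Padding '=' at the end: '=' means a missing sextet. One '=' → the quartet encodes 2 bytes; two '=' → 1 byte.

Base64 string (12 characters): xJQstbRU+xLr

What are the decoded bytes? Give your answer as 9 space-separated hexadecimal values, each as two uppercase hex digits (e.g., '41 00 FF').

After char 0 ('x'=49): chars_in_quartet=1 acc=0x31 bytes_emitted=0
After char 1 ('J'=9): chars_in_quartet=2 acc=0xC49 bytes_emitted=0
After char 2 ('Q'=16): chars_in_quartet=3 acc=0x31250 bytes_emitted=0
After char 3 ('s'=44): chars_in_quartet=4 acc=0xC4942C -> emit C4 94 2C, reset; bytes_emitted=3
After char 4 ('t'=45): chars_in_quartet=1 acc=0x2D bytes_emitted=3
After char 5 ('b'=27): chars_in_quartet=2 acc=0xB5B bytes_emitted=3
After char 6 ('R'=17): chars_in_quartet=3 acc=0x2D6D1 bytes_emitted=3
After char 7 ('U'=20): chars_in_quartet=4 acc=0xB5B454 -> emit B5 B4 54, reset; bytes_emitted=6
After char 8 ('+'=62): chars_in_quartet=1 acc=0x3E bytes_emitted=6
After char 9 ('x'=49): chars_in_quartet=2 acc=0xFB1 bytes_emitted=6
After char 10 ('L'=11): chars_in_quartet=3 acc=0x3EC4B bytes_emitted=6
After char 11 ('r'=43): chars_in_quartet=4 acc=0xFB12EB -> emit FB 12 EB, reset; bytes_emitted=9

Answer: C4 94 2C B5 B4 54 FB 12 EB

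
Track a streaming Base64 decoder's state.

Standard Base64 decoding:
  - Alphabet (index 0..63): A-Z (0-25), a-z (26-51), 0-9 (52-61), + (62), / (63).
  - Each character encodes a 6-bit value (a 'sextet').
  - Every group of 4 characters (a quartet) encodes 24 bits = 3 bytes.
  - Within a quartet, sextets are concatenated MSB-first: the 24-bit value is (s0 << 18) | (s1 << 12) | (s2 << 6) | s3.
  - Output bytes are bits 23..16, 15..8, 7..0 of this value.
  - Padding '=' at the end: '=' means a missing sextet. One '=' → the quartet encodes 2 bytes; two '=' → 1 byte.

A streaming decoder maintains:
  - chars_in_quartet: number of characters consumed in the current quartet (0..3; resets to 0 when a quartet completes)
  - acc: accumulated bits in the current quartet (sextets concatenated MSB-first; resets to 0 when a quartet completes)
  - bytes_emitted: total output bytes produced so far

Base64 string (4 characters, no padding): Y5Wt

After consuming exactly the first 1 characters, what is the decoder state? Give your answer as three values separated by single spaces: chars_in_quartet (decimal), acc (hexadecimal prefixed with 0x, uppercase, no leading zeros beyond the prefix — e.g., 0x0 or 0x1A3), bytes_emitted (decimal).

After char 0 ('Y'=24): chars_in_quartet=1 acc=0x18 bytes_emitted=0

Answer: 1 0x18 0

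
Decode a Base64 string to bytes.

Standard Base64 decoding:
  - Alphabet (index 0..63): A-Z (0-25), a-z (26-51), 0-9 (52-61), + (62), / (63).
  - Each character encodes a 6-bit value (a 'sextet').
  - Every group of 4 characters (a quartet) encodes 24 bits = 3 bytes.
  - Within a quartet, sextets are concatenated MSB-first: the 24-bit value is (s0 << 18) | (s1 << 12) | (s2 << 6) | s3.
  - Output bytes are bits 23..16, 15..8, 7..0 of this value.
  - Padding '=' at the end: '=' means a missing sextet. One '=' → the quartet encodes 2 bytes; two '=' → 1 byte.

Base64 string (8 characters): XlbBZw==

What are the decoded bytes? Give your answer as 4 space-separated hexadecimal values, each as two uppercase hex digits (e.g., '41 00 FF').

Answer: 5E 56 C1 67

Derivation:
After char 0 ('X'=23): chars_in_quartet=1 acc=0x17 bytes_emitted=0
After char 1 ('l'=37): chars_in_quartet=2 acc=0x5E5 bytes_emitted=0
After char 2 ('b'=27): chars_in_quartet=3 acc=0x1795B bytes_emitted=0
After char 3 ('B'=1): chars_in_quartet=4 acc=0x5E56C1 -> emit 5E 56 C1, reset; bytes_emitted=3
After char 4 ('Z'=25): chars_in_quartet=1 acc=0x19 bytes_emitted=3
After char 5 ('w'=48): chars_in_quartet=2 acc=0x670 bytes_emitted=3
Padding '==': partial quartet acc=0x670 -> emit 67; bytes_emitted=4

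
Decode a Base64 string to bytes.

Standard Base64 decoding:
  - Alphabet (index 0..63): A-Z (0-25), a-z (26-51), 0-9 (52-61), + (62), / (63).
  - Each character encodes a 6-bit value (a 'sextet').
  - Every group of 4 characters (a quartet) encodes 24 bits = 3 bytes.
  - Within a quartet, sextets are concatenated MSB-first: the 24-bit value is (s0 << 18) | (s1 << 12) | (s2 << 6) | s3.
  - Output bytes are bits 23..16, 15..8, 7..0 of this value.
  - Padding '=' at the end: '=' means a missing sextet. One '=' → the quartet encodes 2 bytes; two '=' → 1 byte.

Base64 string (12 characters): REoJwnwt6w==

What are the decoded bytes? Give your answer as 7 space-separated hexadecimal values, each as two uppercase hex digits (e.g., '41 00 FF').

After char 0 ('R'=17): chars_in_quartet=1 acc=0x11 bytes_emitted=0
After char 1 ('E'=4): chars_in_quartet=2 acc=0x444 bytes_emitted=0
After char 2 ('o'=40): chars_in_quartet=3 acc=0x11128 bytes_emitted=0
After char 3 ('J'=9): chars_in_quartet=4 acc=0x444A09 -> emit 44 4A 09, reset; bytes_emitted=3
After char 4 ('w'=48): chars_in_quartet=1 acc=0x30 bytes_emitted=3
After char 5 ('n'=39): chars_in_quartet=2 acc=0xC27 bytes_emitted=3
After char 6 ('w'=48): chars_in_quartet=3 acc=0x309F0 bytes_emitted=3
After char 7 ('t'=45): chars_in_quartet=4 acc=0xC27C2D -> emit C2 7C 2D, reset; bytes_emitted=6
After char 8 ('6'=58): chars_in_quartet=1 acc=0x3A bytes_emitted=6
After char 9 ('w'=48): chars_in_quartet=2 acc=0xEB0 bytes_emitted=6
Padding '==': partial quartet acc=0xEB0 -> emit EB; bytes_emitted=7

Answer: 44 4A 09 C2 7C 2D EB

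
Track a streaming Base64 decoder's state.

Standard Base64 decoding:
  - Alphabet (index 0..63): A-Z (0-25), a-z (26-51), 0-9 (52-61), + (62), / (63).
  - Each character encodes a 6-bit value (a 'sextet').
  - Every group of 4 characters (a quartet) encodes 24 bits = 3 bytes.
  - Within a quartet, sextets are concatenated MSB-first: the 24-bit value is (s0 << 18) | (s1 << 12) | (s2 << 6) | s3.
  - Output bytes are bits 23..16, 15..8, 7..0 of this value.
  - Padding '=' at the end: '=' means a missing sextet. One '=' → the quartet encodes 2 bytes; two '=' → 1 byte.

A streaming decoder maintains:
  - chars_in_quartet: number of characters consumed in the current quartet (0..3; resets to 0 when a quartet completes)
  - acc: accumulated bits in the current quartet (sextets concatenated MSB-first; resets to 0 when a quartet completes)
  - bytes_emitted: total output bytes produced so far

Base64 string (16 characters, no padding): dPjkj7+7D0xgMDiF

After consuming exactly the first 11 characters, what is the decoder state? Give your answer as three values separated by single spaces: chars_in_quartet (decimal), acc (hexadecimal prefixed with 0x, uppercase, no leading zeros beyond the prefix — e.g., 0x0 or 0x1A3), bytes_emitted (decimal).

After char 0 ('d'=29): chars_in_quartet=1 acc=0x1D bytes_emitted=0
After char 1 ('P'=15): chars_in_quartet=2 acc=0x74F bytes_emitted=0
After char 2 ('j'=35): chars_in_quartet=3 acc=0x1D3E3 bytes_emitted=0
After char 3 ('k'=36): chars_in_quartet=4 acc=0x74F8E4 -> emit 74 F8 E4, reset; bytes_emitted=3
After char 4 ('j'=35): chars_in_quartet=1 acc=0x23 bytes_emitted=3
After char 5 ('7'=59): chars_in_quartet=2 acc=0x8FB bytes_emitted=3
After char 6 ('+'=62): chars_in_quartet=3 acc=0x23EFE bytes_emitted=3
After char 7 ('7'=59): chars_in_quartet=4 acc=0x8FBFBB -> emit 8F BF BB, reset; bytes_emitted=6
After char 8 ('D'=3): chars_in_quartet=1 acc=0x3 bytes_emitted=6
After char 9 ('0'=52): chars_in_quartet=2 acc=0xF4 bytes_emitted=6
After char 10 ('x'=49): chars_in_quartet=3 acc=0x3D31 bytes_emitted=6

Answer: 3 0x3D31 6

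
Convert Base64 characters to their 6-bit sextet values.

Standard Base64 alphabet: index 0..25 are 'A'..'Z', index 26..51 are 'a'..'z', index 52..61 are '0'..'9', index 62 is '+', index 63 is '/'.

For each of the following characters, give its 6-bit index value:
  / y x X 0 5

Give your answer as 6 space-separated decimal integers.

Answer: 63 50 49 23 52 57

Derivation:
'/': index 63
'y': a..z range, 26 + ord('y') − ord('a') = 50
'x': a..z range, 26 + ord('x') − ord('a') = 49
'X': A..Z range, ord('X') − ord('A') = 23
'0': 0..9 range, 52 + ord('0') − ord('0') = 52
'5': 0..9 range, 52 + ord('5') − ord('0') = 57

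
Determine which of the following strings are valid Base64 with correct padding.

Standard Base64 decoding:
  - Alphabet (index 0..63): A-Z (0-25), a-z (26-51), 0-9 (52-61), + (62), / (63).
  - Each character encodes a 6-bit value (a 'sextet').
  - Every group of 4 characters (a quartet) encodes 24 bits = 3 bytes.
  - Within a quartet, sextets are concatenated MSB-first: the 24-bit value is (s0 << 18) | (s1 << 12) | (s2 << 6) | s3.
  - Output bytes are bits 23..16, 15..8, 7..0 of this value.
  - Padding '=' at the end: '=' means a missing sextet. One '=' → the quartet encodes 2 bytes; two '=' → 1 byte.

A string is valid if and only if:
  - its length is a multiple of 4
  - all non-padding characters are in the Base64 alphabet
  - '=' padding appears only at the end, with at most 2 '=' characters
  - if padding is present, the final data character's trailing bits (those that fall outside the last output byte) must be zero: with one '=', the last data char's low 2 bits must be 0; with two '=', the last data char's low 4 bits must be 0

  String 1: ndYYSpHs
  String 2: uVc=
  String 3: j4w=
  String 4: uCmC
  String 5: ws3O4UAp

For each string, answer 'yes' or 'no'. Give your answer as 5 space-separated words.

String 1: 'ndYYSpHs' → valid
String 2: 'uVc=' → valid
String 3: 'j4w=' → valid
String 4: 'uCmC' → valid
String 5: 'ws3O4UAp' → valid

Answer: yes yes yes yes yes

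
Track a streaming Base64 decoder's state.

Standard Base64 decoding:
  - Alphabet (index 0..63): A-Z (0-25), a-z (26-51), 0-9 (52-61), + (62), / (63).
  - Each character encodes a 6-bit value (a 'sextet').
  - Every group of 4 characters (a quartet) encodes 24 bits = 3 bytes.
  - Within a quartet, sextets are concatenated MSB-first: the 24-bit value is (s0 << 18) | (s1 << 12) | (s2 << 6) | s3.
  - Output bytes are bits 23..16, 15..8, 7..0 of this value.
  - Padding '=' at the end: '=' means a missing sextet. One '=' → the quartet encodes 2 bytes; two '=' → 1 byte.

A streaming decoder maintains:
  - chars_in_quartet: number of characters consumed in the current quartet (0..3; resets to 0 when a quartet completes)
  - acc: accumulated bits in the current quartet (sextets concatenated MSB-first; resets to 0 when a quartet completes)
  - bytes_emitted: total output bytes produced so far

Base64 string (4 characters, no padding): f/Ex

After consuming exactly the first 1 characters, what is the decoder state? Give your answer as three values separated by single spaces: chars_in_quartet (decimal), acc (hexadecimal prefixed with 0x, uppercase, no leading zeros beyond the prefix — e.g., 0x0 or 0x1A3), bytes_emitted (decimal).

Answer: 1 0x1F 0

Derivation:
After char 0 ('f'=31): chars_in_quartet=1 acc=0x1F bytes_emitted=0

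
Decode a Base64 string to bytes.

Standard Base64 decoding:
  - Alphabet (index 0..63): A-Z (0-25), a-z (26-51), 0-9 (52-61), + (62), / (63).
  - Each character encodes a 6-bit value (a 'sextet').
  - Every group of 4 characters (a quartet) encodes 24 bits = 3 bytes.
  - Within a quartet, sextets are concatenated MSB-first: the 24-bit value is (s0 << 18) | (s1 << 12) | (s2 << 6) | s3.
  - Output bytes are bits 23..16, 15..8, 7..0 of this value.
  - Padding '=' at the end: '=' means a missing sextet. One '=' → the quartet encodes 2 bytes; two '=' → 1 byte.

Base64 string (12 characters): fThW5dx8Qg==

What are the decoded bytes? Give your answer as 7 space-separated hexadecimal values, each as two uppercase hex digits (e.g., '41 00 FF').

Answer: 7D 38 56 E5 DC 7C 42

Derivation:
After char 0 ('f'=31): chars_in_quartet=1 acc=0x1F bytes_emitted=0
After char 1 ('T'=19): chars_in_quartet=2 acc=0x7D3 bytes_emitted=0
After char 2 ('h'=33): chars_in_quartet=3 acc=0x1F4E1 bytes_emitted=0
After char 3 ('W'=22): chars_in_quartet=4 acc=0x7D3856 -> emit 7D 38 56, reset; bytes_emitted=3
After char 4 ('5'=57): chars_in_quartet=1 acc=0x39 bytes_emitted=3
After char 5 ('d'=29): chars_in_quartet=2 acc=0xE5D bytes_emitted=3
After char 6 ('x'=49): chars_in_quartet=3 acc=0x39771 bytes_emitted=3
After char 7 ('8'=60): chars_in_quartet=4 acc=0xE5DC7C -> emit E5 DC 7C, reset; bytes_emitted=6
After char 8 ('Q'=16): chars_in_quartet=1 acc=0x10 bytes_emitted=6
After char 9 ('g'=32): chars_in_quartet=2 acc=0x420 bytes_emitted=6
Padding '==': partial quartet acc=0x420 -> emit 42; bytes_emitted=7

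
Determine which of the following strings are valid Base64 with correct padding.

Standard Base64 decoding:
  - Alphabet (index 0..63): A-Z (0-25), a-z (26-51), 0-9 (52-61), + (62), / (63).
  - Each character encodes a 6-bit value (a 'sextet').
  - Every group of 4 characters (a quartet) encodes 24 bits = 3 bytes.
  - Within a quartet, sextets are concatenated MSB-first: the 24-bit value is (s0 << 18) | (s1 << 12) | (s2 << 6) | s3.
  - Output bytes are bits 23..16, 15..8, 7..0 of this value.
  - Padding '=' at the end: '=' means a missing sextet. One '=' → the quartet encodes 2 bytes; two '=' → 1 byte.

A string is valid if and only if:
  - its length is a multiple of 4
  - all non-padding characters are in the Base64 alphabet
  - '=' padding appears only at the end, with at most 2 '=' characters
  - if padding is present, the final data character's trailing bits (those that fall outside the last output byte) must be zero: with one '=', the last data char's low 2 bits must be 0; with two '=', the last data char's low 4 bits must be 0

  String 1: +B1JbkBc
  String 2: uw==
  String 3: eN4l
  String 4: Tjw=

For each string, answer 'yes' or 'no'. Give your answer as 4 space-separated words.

Answer: yes yes yes yes

Derivation:
String 1: '+B1JbkBc' → valid
String 2: 'uw==' → valid
String 3: 'eN4l' → valid
String 4: 'Tjw=' → valid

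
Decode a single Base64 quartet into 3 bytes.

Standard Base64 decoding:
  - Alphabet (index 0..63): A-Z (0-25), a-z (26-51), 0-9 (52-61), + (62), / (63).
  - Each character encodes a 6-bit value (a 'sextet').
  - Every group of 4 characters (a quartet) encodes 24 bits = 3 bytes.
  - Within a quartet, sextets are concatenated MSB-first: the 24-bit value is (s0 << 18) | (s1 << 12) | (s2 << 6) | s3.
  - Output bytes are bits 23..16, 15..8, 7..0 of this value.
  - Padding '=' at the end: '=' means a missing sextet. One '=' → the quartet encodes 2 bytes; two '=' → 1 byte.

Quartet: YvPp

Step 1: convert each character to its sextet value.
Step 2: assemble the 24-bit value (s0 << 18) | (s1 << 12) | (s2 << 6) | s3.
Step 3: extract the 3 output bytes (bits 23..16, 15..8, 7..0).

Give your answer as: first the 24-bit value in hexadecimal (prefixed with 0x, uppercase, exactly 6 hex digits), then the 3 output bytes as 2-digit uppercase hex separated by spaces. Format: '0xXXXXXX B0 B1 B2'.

Sextets: Y=24, v=47, P=15, p=41
24-bit: (24<<18) | (47<<12) | (15<<6) | 41
      = 0x600000 | 0x02F000 | 0x0003C0 | 0x000029
      = 0x62F3E9
Bytes: (v>>16)&0xFF=62, (v>>8)&0xFF=F3, v&0xFF=E9

Answer: 0x62F3E9 62 F3 E9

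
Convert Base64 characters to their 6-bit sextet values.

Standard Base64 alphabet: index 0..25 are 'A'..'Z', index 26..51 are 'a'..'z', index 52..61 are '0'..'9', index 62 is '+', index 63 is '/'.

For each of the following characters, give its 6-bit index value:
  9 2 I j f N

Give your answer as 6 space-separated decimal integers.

Answer: 61 54 8 35 31 13

Derivation:
'9': 0..9 range, 52 + ord('9') − ord('0') = 61
'2': 0..9 range, 52 + ord('2') − ord('0') = 54
'I': A..Z range, ord('I') − ord('A') = 8
'j': a..z range, 26 + ord('j') − ord('a') = 35
'f': a..z range, 26 + ord('f') − ord('a') = 31
'N': A..Z range, ord('N') − ord('A') = 13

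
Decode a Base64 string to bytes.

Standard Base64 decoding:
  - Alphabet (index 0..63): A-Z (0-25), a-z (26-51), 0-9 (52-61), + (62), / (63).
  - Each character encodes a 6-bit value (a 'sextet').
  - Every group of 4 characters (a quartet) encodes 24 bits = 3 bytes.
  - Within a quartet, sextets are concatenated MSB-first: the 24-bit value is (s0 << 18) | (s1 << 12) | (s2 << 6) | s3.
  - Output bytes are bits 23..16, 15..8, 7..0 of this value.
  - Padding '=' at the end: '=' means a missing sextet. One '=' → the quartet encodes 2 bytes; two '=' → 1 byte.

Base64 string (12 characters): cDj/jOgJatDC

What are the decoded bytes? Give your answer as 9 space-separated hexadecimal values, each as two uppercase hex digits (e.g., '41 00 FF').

Answer: 70 38 FF 8C E8 09 6A D0 C2

Derivation:
After char 0 ('c'=28): chars_in_quartet=1 acc=0x1C bytes_emitted=0
After char 1 ('D'=3): chars_in_quartet=2 acc=0x703 bytes_emitted=0
After char 2 ('j'=35): chars_in_quartet=3 acc=0x1C0E3 bytes_emitted=0
After char 3 ('/'=63): chars_in_quartet=4 acc=0x7038FF -> emit 70 38 FF, reset; bytes_emitted=3
After char 4 ('j'=35): chars_in_quartet=1 acc=0x23 bytes_emitted=3
After char 5 ('O'=14): chars_in_quartet=2 acc=0x8CE bytes_emitted=3
After char 6 ('g'=32): chars_in_quartet=3 acc=0x233A0 bytes_emitted=3
After char 7 ('J'=9): chars_in_quartet=4 acc=0x8CE809 -> emit 8C E8 09, reset; bytes_emitted=6
After char 8 ('a'=26): chars_in_quartet=1 acc=0x1A bytes_emitted=6
After char 9 ('t'=45): chars_in_quartet=2 acc=0x6AD bytes_emitted=6
After char 10 ('D'=3): chars_in_quartet=3 acc=0x1AB43 bytes_emitted=6
After char 11 ('C'=2): chars_in_quartet=4 acc=0x6AD0C2 -> emit 6A D0 C2, reset; bytes_emitted=9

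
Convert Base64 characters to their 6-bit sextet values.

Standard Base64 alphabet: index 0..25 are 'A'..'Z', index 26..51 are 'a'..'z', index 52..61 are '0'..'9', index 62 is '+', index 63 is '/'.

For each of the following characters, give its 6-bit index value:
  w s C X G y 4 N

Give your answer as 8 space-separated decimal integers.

Answer: 48 44 2 23 6 50 56 13

Derivation:
'w': a..z range, 26 + ord('w') − ord('a') = 48
's': a..z range, 26 + ord('s') − ord('a') = 44
'C': A..Z range, ord('C') − ord('A') = 2
'X': A..Z range, ord('X') − ord('A') = 23
'G': A..Z range, ord('G') − ord('A') = 6
'y': a..z range, 26 + ord('y') − ord('a') = 50
'4': 0..9 range, 52 + ord('4') − ord('0') = 56
'N': A..Z range, ord('N') − ord('A') = 13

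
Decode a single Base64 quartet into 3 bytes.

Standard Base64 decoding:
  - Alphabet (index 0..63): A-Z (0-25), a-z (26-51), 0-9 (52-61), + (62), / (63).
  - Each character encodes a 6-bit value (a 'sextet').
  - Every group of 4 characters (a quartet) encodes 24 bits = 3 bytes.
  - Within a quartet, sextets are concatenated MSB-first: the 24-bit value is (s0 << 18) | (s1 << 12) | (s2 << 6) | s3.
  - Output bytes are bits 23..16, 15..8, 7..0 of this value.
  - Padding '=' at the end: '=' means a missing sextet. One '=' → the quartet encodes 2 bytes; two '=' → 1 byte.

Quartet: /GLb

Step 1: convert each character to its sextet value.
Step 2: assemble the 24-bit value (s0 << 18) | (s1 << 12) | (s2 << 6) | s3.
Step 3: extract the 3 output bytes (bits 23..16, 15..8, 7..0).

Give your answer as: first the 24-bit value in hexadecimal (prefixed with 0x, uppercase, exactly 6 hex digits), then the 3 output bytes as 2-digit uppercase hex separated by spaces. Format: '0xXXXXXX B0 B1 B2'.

Answer: 0xFC62DB FC 62 DB

Derivation:
Sextets: /=63, G=6, L=11, b=27
24-bit: (63<<18) | (6<<12) | (11<<6) | 27
      = 0xFC0000 | 0x006000 | 0x0002C0 | 0x00001B
      = 0xFC62DB
Bytes: (v>>16)&0xFF=FC, (v>>8)&0xFF=62, v&0xFF=DB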